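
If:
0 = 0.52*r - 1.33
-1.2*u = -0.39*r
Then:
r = 2.56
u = 0.83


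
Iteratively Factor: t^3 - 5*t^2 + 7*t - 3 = (t - 1)*(t^2 - 4*t + 3) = (t - 1)^2*(t - 3)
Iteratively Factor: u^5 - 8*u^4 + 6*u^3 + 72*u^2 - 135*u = (u - 3)*(u^4 - 5*u^3 - 9*u^2 + 45*u) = (u - 3)^2*(u^3 - 2*u^2 - 15*u) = (u - 3)^2*(u + 3)*(u^2 - 5*u) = (u - 5)*(u - 3)^2*(u + 3)*(u)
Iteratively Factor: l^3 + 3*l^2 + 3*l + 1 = (l + 1)*(l^2 + 2*l + 1) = (l + 1)^2*(l + 1)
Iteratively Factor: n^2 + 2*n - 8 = (n - 2)*(n + 4)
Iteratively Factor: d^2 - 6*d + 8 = (d - 4)*(d - 2)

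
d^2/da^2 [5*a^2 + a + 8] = 10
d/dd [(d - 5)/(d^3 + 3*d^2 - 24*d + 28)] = 2*(-d^2 + 4*d + 23)/(d^5 + 8*d^4 - 23*d^3 - 134*d^2 + 476*d - 392)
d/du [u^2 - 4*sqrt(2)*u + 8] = 2*u - 4*sqrt(2)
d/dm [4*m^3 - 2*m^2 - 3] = 4*m*(3*m - 1)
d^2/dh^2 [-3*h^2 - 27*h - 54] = -6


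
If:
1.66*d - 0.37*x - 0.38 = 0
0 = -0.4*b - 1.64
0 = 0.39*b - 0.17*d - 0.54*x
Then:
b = -4.10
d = -0.40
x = -2.83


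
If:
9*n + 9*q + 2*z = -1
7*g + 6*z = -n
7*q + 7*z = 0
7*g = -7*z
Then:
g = 1/2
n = -1/2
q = 1/2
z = -1/2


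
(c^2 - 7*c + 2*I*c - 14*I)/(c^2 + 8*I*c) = (c^2 + c*(-7 + 2*I) - 14*I)/(c*(c + 8*I))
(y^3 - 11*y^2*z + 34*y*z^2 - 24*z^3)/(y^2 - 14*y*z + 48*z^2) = (y^2 - 5*y*z + 4*z^2)/(y - 8*z)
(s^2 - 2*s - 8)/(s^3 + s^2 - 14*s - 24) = 1/(s + 3)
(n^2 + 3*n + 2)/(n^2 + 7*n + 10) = (n + 1)/(n + 5)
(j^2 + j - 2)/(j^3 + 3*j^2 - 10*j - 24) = (j - 1)/(j^2 + j - 12)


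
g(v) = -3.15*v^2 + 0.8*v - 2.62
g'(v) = 0.8 - 6.3*v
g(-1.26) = -8.63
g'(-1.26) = 8.74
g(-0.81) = -5.33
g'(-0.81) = 5.90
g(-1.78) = -14.02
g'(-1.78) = 12.01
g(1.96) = -13.15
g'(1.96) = -11.55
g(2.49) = -20.16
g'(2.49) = -14.89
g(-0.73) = -4.88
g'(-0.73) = 5.40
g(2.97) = -28.03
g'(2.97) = -17.91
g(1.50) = -8.51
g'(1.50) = -8.65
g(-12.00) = -465.82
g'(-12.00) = 76.40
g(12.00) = -446.62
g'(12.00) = -74.80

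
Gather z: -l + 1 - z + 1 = -l - z + 2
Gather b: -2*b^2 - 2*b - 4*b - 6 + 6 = -2*b^2 - 6*b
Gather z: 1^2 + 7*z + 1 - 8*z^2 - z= -8*z^2 + 6*z + 2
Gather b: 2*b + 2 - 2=2*b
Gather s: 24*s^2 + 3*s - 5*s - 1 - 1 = 24*s^2 - 2*s - 2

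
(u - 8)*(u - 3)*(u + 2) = u^3 - 9*u^2 + 2*u + 48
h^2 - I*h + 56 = (h - 8*I)*(h + 7*I)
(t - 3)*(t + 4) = t^2 + t - 12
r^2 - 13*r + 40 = (r - 8)*(r - 5)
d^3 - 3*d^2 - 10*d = d*(d - 5)*(d + 2)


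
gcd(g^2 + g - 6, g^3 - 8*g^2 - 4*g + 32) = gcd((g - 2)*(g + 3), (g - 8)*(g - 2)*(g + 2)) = g - 2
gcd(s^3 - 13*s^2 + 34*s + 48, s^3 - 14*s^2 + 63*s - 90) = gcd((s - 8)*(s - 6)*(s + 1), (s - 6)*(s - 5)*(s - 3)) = s - 6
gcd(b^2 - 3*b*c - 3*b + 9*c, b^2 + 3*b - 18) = b - 3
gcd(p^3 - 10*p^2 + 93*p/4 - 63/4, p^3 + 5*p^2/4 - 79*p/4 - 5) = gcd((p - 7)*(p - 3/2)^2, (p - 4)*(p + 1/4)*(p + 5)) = 1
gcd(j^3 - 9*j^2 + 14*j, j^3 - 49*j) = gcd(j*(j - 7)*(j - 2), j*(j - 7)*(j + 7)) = j^2 - 7*j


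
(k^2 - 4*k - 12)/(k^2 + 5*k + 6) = (k - 6)/(k + 3)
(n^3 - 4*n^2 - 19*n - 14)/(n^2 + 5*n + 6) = (n^2 - 6*n - 7)/(n + 3)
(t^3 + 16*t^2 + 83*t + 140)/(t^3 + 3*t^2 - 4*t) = (t^2 + 12*t + 35)/(t*(t - 1))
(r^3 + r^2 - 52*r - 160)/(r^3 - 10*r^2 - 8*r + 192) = (r + 5)/(r - 6)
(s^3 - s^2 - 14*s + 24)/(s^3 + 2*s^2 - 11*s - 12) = (s - 2)/(s + 1)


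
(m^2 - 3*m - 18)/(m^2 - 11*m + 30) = (m + 3)/(m - 5)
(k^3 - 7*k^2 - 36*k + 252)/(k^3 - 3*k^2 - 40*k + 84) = (k - 6)/(k - 2)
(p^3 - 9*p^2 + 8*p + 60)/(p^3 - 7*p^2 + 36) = (p - 5)/(p - 3)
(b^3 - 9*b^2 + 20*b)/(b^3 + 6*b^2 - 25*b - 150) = b*(b - 4)/(b^2 + 11*b + 30)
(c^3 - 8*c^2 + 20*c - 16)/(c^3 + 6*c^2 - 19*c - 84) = (c^2 - 4*c + 4)/(c^2 + 10*c + 21)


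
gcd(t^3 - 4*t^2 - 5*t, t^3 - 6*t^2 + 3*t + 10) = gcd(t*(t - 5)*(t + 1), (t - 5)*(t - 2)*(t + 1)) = t^2 - 4*t - 5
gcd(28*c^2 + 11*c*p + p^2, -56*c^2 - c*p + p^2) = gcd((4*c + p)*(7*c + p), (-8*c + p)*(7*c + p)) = 7*c + p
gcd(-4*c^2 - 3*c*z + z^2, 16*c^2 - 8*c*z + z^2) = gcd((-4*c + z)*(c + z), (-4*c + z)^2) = -4*c + z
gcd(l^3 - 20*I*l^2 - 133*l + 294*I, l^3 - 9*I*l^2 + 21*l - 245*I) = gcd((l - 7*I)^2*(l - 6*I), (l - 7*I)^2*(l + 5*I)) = l^2 - 14*I*l - 49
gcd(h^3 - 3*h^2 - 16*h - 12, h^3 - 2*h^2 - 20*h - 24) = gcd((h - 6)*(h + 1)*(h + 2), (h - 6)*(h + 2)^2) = h^2 - 4*h - 12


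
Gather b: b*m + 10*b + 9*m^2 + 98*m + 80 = b*(m + 10) + 9*m^2 + 98*m + 80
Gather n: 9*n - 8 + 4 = 9*n - 4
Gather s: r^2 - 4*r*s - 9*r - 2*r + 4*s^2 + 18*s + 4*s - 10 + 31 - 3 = r^2 - 11*r + 4*s^2 + s*(22 - 4*r) + 18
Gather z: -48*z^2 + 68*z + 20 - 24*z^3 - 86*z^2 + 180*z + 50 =-24*z^3 - 134*z^2 + 248*z + 70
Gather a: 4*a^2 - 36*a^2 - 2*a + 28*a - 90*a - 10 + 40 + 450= -32*a^2 - 64*a + 480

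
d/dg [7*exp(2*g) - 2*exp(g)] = (14*exp(g) - 2)*exp(g)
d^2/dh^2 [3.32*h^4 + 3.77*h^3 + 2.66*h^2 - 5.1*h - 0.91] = 39.84*h^2 + 22.62*h + 5.32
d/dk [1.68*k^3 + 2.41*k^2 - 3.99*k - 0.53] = 5.04*k^2 + 4.82*k - 3.99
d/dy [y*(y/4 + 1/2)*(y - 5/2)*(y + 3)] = y^3 + 15*y^2/8 - 13*y/4 - 15/4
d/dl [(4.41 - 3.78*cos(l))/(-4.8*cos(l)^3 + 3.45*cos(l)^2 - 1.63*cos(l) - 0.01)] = (36.288*cos(l)^3 - 76.545*cos(l)^2 + 30.429*cos(l) - 7.2261)*sin(l)/(23.04*cos(l)^6 - 33.12*cos(l)^5 + 27.5505*cos(l)^4 - 11.151*cos(l)^3 + 2.5879*cos(l)^2 + 0.0326*cos(l) + 0.0001)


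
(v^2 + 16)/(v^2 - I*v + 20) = (v - 4*I)/(v - 5*I)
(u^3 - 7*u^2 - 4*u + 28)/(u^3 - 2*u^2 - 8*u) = (u^2 - 9*u + 14)/(u*(u - 4))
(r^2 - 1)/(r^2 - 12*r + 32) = (r^2 - 1)/(r^2 - 12*r + 32)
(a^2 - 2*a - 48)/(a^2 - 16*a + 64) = (a + 6)/(a - 8)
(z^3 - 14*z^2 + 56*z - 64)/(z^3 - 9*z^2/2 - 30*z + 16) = 2*(z^2 - 6*z + 8)/(2*z^2 + 7*z - 4)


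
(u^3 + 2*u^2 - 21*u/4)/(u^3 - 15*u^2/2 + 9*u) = (u + 7/2)/(u - 6)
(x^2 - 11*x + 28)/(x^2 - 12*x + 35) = (x - 4)/(x - 5)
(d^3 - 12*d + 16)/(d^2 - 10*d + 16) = (d^2 + 2*d - 8)/(d - 8)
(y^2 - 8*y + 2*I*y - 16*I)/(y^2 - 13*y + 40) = (y + 2*I)/(y - 5)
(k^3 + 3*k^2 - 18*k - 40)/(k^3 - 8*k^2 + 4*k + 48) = (k + 5)/(k - 6)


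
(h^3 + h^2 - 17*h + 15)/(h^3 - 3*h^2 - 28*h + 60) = (h^2 - 4*h + 3)/(h^2 - 8*h + 12)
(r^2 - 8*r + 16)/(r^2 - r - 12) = (r - 4)/(r + 3)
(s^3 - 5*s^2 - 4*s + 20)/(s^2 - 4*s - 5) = (s^2 - 4)/(s + 1)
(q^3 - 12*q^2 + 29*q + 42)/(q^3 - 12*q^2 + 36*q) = (q^2 - 6*q - 7)/(q*(q - 6))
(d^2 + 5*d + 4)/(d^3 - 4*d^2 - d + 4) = (d + 4)/(d^2 - 5*d + 4)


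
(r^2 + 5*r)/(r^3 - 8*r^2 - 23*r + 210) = r/(r^2 - 13*r + 42)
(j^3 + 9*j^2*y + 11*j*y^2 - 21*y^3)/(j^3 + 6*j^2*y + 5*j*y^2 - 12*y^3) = (j + 7*y)/(j + 4*y)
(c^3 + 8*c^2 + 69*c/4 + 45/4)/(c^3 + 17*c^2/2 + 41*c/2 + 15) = (c + 3/2)/(c + 2)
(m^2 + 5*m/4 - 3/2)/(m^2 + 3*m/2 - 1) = (4*m - 3)/(2*(2*m - 1))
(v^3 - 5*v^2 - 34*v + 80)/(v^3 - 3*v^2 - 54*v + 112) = (v + 5)/(v + 7)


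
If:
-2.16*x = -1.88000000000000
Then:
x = 0.87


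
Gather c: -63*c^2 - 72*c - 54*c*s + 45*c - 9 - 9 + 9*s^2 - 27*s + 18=-63*c^2 + c*(-54*s - 27) + 9*s^2 - 27*s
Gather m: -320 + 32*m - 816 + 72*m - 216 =104*m - 1352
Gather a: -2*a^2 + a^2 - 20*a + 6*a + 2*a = -a^2 - 12*a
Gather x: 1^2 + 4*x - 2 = 4*x - 1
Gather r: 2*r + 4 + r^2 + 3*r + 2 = r^2 + 5*r + 6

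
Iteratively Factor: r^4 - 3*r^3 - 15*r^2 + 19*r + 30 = (r - 2)*(r^3 - r^2 - 17*r - 15) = (r - 2)*(r + 1)*(r^2 - 2*r - 15) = (r - 5)*(r - 2)*(r + 1)*(r + 3)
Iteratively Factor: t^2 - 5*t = (t)*(t - 5)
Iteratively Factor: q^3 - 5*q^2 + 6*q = (q - 2)*(q^2 - 3*q) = (q - 3)*(q - 2)*(q)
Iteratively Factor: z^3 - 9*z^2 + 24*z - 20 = (z - 5)*(z^2 - 4*z + 4) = (z - 5)*(z - 2)*(z - 2)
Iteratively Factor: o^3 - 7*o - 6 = (o - 3)*(o^2 + 3*o + 2) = (o - 3)*(o + 2)*(o + 1)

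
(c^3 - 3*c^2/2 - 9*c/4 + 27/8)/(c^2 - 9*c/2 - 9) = (c^2 - 3*c + 9/4)/(c - 6)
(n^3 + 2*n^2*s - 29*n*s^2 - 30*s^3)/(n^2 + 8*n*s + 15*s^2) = (n^3 + 2*n^2*s - 29*n*s^2 - 30*s^3)/(n^2 + 8*n*s + 15*s^2)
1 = 1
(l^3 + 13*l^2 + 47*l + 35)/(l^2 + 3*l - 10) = (l^2 + 8*l + 7)/(l - 2)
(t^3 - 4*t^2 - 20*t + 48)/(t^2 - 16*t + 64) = (t^3 - 4*t^2 - 20*t + 48)/(t^2 - 16*t + 64)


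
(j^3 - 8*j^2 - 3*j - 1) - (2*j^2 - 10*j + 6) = j^3 - 10*j^2 + 7*j - 7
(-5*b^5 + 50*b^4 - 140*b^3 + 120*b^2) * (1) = -5*b^5 + 50*b^4 - 140*b^3 + 120*b^2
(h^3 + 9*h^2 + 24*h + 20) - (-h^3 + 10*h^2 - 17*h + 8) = 2*h^3 - h^2 + 41*h + 12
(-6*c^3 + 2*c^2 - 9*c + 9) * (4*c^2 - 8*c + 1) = -24*c^5 + 56*c^4 - 58*c^3 + 110*c^2 - 81*c + 9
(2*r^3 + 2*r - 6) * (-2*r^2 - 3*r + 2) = -4*r^5 - 6*r^4 + 6*r^2 + 22*r - 12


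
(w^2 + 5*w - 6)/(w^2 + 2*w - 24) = (w - 1)/(w - 4)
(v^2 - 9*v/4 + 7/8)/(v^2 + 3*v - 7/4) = (4*v - 7)/(2*(2*v + 7))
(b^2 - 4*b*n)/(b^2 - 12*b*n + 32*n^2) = b/(b - 8*n)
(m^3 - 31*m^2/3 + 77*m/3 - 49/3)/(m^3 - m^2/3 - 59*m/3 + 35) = (m^2 - 8*m + 7)/(m^2 + 2*m - 15)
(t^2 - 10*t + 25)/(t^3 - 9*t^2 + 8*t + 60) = (t - 5)/(t^2 - 4*t - 12)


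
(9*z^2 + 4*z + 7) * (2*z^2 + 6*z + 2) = 18*z^4 + 62*z^3 + 56*z^2 + 50*z + 14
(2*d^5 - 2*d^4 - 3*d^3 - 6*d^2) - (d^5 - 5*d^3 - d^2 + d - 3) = d^5 - 2*d^4 + 2*d^3 - 5*d^2 - d + 3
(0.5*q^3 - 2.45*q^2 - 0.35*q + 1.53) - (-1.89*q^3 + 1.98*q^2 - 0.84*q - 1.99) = 2.39*q^3 - 4.43*q^2 + 0.49*q + 3.52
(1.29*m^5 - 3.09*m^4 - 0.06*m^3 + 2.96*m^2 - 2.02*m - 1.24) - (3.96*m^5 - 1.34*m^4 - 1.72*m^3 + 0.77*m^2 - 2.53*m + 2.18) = -2.67*m^5 - 1.75*m^4 + 1.66*m^3 + 2.19*m^2 + 0.51*m - 3.42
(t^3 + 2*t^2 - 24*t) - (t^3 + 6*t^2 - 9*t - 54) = -4*t^2 - 15*t + 54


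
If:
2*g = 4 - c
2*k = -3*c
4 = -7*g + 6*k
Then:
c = -36/11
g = 40/11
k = 54/11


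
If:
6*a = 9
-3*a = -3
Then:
No Solution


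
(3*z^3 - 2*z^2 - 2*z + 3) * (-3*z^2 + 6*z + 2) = -9*z^5 + 24*z^4 - 25*z^2 + 14*z + 6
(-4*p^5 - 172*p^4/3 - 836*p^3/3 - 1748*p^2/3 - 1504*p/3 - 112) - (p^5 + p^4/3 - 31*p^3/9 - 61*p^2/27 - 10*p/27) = -5*p^5 - 173*p^4/3 - 2477*p^3/9 - 15671*p^2/27 - 13526*p/27 - 112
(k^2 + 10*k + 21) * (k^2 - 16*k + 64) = k^4 - 6*k^3 - 75*k^2 + 304*k + 1344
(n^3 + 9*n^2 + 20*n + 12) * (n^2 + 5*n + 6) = n^5 + 14*n^4 + 71*n^3 + 166*n^2 + 180*n + 72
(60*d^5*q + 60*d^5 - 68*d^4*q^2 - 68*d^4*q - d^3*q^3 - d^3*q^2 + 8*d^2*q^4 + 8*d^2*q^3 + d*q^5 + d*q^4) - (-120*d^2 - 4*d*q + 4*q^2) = 60*d^5*q + 60*d^5 - 68*d^4*q^2 - 68*d^4*q - d^3*q^3 - d^3*q^2 + 8*d^2*q^4 + 8*d^2*q^3 + 120*d^2 + d*q^5 + d*q^4 + 4*d*q - 4*q^2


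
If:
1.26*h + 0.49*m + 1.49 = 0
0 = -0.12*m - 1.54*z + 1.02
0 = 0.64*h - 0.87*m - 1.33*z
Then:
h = -0.56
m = -1.61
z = 0.79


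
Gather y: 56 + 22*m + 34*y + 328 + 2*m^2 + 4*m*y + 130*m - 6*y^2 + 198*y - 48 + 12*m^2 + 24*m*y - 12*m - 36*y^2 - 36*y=14*m^2 + 140*m - 42*y^2 + y*(28*m + 196) + 336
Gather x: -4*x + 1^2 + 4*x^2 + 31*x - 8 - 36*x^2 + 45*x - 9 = -32*x^2 + 72*x - 16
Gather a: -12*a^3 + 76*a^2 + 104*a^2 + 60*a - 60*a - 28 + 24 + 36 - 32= -12*a^3 + 180*a^2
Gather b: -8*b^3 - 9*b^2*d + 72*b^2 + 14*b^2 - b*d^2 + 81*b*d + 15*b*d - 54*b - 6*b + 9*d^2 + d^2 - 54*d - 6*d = -8*b^3 + b^2*(86 - 9*d) + b*(-d^2 + 96*d - 60) + 10*d^2 - 60*d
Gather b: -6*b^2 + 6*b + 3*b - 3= -6*b^2 + 9*b - 3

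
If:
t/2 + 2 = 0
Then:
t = -4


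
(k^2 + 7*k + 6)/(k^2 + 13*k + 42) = (k + 1)/(k + 7)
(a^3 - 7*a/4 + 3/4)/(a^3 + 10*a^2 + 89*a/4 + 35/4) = (4*a^3 - 7*a + 3)/(4*a^3 + 40*a^2 + 89*a + 35)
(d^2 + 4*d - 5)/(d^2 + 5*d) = (d - 1)/d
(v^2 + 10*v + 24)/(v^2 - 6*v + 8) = (v^2 + 10*v + 24)/(v^2 - 6*v + 8)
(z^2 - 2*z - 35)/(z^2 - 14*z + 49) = (z + 5)/(z - 7)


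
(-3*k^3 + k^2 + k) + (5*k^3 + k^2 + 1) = 2*k^3 + 2*k^2 + k + 1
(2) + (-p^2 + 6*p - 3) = -p^2 + 6*p - 1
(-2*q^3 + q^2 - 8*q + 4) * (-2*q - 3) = 4*q^4 + 4*q^3 + 13*q^2 + 16*q - 12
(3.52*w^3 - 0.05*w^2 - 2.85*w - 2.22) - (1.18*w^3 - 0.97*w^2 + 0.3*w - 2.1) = 2.34*w^3 + 0.92*w^2 - 3.15*w - 0.12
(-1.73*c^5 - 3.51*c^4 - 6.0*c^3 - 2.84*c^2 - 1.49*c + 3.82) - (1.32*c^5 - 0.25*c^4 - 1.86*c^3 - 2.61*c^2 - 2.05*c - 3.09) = -3.05*c^5 - 3.26*c^4 - 4.14*c^3 - 0.23*c^2 + 0.56*c + 6.91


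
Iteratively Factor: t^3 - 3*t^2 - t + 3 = (t + 1)*(t^2 - 4*t + 3) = (t - 3)*(t + 1)*(t - 1)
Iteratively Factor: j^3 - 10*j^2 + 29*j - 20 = (j - 5)*(j^2 - 5*j + 4) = (j - 5)*(j - 4)*(j - 1)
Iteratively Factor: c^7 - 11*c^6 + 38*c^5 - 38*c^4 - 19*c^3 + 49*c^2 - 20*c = (c - 1)*(c^6 - 10*c^5 + 28*c^4 - 10*c^3 - 29*c^2 + 20*c) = (c - 5)*(c - 1)*(c^5 - 5*c^4 + 3*c^3 + 5*c^2 - 4*c) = (c - 5)*(c - 1)*(c + 1)*(c^4 - 6*c^3 + 9*c^2 - 4*c) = (c - 5)*(c - 1)^2*(c + 1)*(c^3 - 5*c^2 + 4*c) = (c - 5)*(c - 4)*(c - 1)^2*(c + 1)*(c^2 - c) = c*(c - 5)*(c - 4)*(c - 1)^2*(c + 1)*(c - 1)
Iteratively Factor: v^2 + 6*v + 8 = (v + 4)*(v + 2)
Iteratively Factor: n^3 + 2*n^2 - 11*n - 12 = (n - 3)*(n^2 + 5*n + 4) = (n - 3)*(n + 1)*(n + 4)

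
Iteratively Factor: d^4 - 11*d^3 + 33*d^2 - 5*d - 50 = (d - 5)*(d^3 - 6*d^2 + 3*d + 10) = (d - 5)^2*(d^2 - d - 2) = (d - 5)^2*(d + 1)*(d - 2)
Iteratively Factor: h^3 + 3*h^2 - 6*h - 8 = (h + 4)*(h^2 - h - 2) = (h - 2)*(h + 4)*(h + 1)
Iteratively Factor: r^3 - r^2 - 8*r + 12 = (r + 3)*(r^2 - 4*r + 4) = (r - 2)*(r + 3)*(r - 2)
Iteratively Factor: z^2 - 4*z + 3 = (z - 3)*(z - 1)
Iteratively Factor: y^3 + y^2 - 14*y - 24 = (y + 2)*(y^2 - y - 12) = (y - 4)*(y + 2)*(y + 3)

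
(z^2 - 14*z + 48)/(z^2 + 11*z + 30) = (z^2 - 14*z + 48)/(z^2 + 11*z + 30)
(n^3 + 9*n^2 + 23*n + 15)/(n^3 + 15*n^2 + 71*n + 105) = (n + 1)/(n + 7)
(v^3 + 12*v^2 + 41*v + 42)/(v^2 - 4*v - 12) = (v^2 + 10*v + 21)/(v - 6)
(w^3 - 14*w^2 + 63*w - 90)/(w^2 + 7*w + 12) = (w^3 - 14*w^2 + 63*w - 90)/(w^2 + 7*w + 12)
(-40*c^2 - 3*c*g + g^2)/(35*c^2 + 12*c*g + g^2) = (-8*c + g)/(7*c + g)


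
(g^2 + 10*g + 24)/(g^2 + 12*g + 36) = (g + 4)/(g + 6)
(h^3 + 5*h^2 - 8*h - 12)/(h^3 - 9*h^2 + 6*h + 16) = (h + 6)/(h - 8)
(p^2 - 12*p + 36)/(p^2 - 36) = (p - 6)/(p + 6)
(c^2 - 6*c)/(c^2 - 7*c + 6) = c/(c - 1)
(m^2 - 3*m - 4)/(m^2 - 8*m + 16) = (m + 1)/(m - 4)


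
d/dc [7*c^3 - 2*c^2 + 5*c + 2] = 21*c^2 - 4*c + 5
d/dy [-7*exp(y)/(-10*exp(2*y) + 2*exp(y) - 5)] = (35 - 70*exp(2*y))*exp(y)/(100*exp(4*y) - 40*exp(3*y) + 104*exp(2*y) - 20*exp(y) + 25)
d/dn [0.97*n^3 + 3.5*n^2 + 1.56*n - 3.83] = 2.91*n^2 + 7.0*n + 1.56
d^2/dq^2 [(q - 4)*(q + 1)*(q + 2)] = 6*q - 2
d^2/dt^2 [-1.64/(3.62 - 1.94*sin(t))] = (-6.172304*sin(t)^2 - 11.517392*sin(t) + 12.344608)/(1.94*sin(t) - 3.62)^3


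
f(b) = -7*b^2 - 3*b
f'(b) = -14*b - 3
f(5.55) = -232.27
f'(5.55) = -80.70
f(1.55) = -21.47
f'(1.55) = -24.70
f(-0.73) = -1.54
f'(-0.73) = 7.22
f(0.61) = -4.43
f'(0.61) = -11.54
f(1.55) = -21.47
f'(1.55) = -24.70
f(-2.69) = -42.58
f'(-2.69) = 34.66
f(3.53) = -97.82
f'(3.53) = -52.42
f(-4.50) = -128.25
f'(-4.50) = 60.00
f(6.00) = -270.00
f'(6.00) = -87.00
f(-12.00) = -972.00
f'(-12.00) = 165.00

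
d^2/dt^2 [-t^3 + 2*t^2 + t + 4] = 4 - 6*t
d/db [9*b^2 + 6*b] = 18*b + 6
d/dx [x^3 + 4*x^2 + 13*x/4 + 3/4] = 3*x^2 + 8*x + 13/4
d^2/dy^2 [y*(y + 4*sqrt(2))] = 2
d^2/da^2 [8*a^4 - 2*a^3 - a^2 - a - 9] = 96*a^2 - 12*a - 2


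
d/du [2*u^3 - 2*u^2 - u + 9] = 6*u^2 - 4*u - 1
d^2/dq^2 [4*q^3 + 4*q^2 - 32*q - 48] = 24*q + 8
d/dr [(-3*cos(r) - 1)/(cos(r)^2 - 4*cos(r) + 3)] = (-3*cos(r)^2 - 2*cos(r) + 13)*sin(r)/((cos(r) - 3)^2*(cos(r) - 1)^2)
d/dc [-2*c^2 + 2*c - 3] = 2 - 4*c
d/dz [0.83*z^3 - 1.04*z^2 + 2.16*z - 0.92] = 2.49*z^2 - 2.08*z + 2.16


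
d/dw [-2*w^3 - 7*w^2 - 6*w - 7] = -6*w^2 - 14*w - 6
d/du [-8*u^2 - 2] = -16*u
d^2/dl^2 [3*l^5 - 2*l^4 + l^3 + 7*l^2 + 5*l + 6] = 60*l^3 - 24*l^2 + 6*l + 14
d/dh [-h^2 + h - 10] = 1 - 2*h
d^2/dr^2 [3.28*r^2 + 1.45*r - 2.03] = 6.56000000000000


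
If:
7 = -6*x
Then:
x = -7/6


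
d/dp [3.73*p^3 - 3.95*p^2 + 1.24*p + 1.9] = 11.19*p^2 - 7.9*p + 1.24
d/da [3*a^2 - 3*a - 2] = 6*a - 3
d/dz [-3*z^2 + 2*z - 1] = 2 - 6*z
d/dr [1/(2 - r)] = (r - 2)^(-2)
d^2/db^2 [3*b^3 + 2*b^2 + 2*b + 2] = 18*b + 4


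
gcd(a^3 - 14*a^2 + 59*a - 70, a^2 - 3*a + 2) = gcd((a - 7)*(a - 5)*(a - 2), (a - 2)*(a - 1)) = a - 2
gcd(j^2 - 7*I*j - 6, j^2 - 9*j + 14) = 1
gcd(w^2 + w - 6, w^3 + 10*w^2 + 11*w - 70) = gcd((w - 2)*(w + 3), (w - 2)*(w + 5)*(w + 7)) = w - 2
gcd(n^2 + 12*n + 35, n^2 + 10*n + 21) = n + 7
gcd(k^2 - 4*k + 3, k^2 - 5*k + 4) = k - 1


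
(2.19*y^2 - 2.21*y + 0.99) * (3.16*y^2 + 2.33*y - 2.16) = 6.9204*y^4 - 1.8809*y^3 - 6.7513*y^2 + 7.0803*y - 2.1384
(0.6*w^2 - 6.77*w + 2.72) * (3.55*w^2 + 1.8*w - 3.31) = 2.13*w^4 - 22.9535*w^3 - 4.516*w^2 + 27.3047*w - 9.0032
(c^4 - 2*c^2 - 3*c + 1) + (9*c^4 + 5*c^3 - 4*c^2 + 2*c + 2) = 10*c^4 + 5*c^3 - 6*c^2 - c + 3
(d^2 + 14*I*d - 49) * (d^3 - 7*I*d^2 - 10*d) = d^5 + 7*I*d^4 + 39*d^3 + 203*I*d^2 + 490*d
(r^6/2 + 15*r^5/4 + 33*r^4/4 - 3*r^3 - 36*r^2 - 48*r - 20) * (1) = r^6/2 + 15*r^5/4 + 33*r^4/4 - 3*r^3 - 36*r^2 - 48*r - 20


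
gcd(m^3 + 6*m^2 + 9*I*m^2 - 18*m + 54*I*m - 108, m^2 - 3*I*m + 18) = m + 3*I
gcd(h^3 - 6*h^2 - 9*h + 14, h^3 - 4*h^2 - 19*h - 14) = h^2 - 5*h - 14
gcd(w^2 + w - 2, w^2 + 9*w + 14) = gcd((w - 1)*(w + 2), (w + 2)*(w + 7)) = w + 2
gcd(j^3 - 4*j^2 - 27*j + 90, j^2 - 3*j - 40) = j + 5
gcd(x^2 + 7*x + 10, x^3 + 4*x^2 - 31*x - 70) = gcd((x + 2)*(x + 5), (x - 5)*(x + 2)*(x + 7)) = x + 2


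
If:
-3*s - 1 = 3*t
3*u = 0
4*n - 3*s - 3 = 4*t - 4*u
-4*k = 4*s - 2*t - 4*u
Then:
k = 3*t/2 + 1/3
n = t/4 + 1/2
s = -t - 1/3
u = 0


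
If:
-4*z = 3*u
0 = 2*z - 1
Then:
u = -2/3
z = 1/2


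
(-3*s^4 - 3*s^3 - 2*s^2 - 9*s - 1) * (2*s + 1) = -6*s^5 - 9*s^4 - 7*s^3 - 20*s^2 - 11*s - 1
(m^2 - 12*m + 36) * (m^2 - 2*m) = m^4 - 14*m^3 + 60*m^2 - 72*m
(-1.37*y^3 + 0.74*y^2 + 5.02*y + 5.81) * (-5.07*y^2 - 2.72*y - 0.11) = 6.9459*y^5 - 0.0253999999999999*y^4 - 27.3135*y^3 - 43.1925*y^2 - 16.3554*y - 0.6391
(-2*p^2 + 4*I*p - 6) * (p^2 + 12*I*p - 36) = -2*p^4 - 20*I*p^3 + 18*p^2 - 216*I*p + 216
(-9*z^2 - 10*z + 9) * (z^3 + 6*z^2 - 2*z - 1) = -9*z^5 - 64*z^4 - 33*z^3 + 83*z^2 - 8*z - 9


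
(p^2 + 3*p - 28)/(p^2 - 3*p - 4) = (p + 7)/(p + 1)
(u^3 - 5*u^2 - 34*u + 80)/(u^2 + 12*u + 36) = (u^3 - 5*u^2 - 34*u + 80)/(u^2 + 12*u + 36)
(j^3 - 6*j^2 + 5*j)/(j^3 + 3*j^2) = (j^2 - 6*j + 5)/(j*(j + 3))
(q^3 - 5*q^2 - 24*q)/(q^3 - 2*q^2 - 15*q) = (q - 8)/(q - 5)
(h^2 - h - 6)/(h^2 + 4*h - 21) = (h + 2)/(h + 7)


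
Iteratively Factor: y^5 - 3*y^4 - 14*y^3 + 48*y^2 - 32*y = (y - 2)*(y^4 - y^3 - 16*y^2 + 16*y) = (y - 2)*(y + 4)*(y^3 - 5*y^2 + 4*y) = (y - 2)*(y - 1)*(y + 4)*(y^2 - 4*y) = (y - 4)*(y - 2)*(y - 1)*(y + 4)*(y)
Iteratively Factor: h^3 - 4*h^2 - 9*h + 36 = (h - 4)*(h^2 - 9) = (h - 4)*(h + 3)*(h - 3)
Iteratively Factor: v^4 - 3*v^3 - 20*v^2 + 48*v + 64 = (v + 1)*(v^3 - 4*v^2 - 16*v + 64) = (v + 1)*(v + 4)*(v^2 - 8*v + 16) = (v - 4)*(v + 1)*(v + 4)*(v - 4)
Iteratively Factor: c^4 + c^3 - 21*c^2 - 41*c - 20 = (c - 5)*(c^3 + 6*c^2 + 9*c + 4) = (c - 5)*(c + 1)*(c^2 + 5*c + 4) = (c - 5)*(c + 1)*(c + 4)*(c + 1)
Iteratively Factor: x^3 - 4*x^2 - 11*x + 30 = (x - 2)*(x^2 - 2*x - 15) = (x - 2)*(x + 3)*(x - 5)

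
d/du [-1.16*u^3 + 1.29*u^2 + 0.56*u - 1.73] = -3.48*u^2 + 2.58*u + 0.56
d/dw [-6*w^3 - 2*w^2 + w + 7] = -18*w^2 - 4*w + 1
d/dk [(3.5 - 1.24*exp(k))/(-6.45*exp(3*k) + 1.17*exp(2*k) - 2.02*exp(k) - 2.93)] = (-15.996*exp(3*k) + 69.1758*exp(2*k) - 8.19*exp(k) + 10.7032)*exp(k)/(41.6025*exp(6*k) - 15.093*exp(5*k) + 27.4269*exp(4*k) + 33.0702*exp(3*k) - 2.7758*exp(2*k) + 11.8372*exp(k) + 8.5849)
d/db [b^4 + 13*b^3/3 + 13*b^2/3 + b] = 4*b^3 + 13*b^2 + 26*b/3 + 1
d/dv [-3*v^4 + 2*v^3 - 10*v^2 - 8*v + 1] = -12*v^3 + 6*v^2 - 20*v - 8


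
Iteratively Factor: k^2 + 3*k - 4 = (k - 1)*(k + 4)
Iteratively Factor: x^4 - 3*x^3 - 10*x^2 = (x)*(x^3 - 3*x^2 - 10*x) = x*(x - 5)*(x^2 + 2*x) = x*(x - 5)*(x + 2)*(x)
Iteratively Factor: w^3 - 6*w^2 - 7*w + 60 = (w - 5)*(w^2 - w - 12) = (w - 5)*(w - 4)*(w + 3)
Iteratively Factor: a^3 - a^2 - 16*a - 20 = (a + 2)*(a^2 - 3*a - 10) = (a - 5)*(a + 2)*(a + 2)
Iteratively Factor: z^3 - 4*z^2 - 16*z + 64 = (z - 4)*(z^2 - 16) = (z - 4)^2*(z + 4)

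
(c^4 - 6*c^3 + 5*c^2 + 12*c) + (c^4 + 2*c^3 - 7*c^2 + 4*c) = 2*c^4 - 4*c^3 - 2*c^2 + 16*c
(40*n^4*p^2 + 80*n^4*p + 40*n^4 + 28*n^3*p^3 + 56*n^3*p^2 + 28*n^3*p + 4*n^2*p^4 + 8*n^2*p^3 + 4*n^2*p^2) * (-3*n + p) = -120*n^5*p^2 - 240*n^5*p - 120*n^5 - 44*n^4*p^3 - 88*n^4*p^2 - 44*n^4*p + 16*n^3*p^4 + 32*n^3*p^3 + 16*n^3*p^2 + 4*n^2*p^5 + 8*n^2*p^4 + 4*n^2*p^3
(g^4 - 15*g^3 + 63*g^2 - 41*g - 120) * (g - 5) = g^5 - 20*g^4 + 138*g^3 - 356*g^2 + 85*g + 600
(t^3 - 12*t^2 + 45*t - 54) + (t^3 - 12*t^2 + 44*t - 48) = 2*t^3 - 24*t^2 + 89*t - 102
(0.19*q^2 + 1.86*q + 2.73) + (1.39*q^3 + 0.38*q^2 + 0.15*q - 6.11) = 1.39*q^3 + 0.57*q^2 + 2.01*q - 3.38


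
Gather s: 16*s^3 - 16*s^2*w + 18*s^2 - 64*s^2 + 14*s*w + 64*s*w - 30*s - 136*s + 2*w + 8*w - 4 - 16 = 16*s^3 + s^2*(-16*w - 46) + s*(78*w - 166) + 10*w - 20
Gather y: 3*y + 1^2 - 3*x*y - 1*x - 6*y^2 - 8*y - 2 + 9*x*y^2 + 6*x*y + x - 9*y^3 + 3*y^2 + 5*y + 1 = 3*x*y - 9*y^3 + y^2*(9*x - 3)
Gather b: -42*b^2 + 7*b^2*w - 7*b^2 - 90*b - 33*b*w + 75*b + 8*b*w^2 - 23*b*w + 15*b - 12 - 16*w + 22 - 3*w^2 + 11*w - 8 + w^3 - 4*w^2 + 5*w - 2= b^2*(7*w - 49) + b*(8*w^2 - 56*w) + w^3 - 7*w^2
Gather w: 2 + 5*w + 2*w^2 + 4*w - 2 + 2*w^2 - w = 4*w^2 + 8*w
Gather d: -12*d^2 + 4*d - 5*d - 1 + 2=-12*d^2 - d + 1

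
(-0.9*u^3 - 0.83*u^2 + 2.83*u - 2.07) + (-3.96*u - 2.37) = -0.9*u^3 - 0.83*u^2 - 1.13*u - 4.44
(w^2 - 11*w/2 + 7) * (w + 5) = w^3 - w^2/2 - 41*w/2 + 35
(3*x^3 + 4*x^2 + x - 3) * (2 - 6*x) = -18*x^4 - 18*x^3 + 2*x^2 + 20*x - 6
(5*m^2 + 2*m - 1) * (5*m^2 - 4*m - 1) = 25*m^4 - 10*m^3 - 18*m^2 + 2*m + 1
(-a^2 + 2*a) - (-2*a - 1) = -a^2 + 4*a + 1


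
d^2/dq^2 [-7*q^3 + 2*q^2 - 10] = 4 - 42*q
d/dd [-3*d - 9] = -3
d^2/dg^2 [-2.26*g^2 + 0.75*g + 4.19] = -4.52000000000000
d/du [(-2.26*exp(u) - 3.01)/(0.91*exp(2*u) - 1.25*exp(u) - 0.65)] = (2.0566*exp(2*u) + 5.4782*exp(u) - 2.2935)*exp(u)/(0.8281*exp(4*u) - 2.275*exp(3*u) + 0.3795*exp(2*u) + 1.625*exp(u) + 0.4225)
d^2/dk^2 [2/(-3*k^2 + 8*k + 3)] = 4*(-9*k^2 + 24*k + 4*(3*k - 4)^2 + 9)/(-3*k^2 + 8*k + 3)^3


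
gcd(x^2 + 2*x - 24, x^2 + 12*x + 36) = x + 6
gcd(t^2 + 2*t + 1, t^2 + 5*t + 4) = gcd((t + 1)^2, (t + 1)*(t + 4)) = t + 1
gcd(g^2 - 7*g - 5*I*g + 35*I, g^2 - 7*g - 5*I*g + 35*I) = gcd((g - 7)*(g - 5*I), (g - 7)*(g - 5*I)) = g^2 + g*(-7 - 5*I) + 35*I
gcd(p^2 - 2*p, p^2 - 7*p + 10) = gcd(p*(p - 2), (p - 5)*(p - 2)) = p - 2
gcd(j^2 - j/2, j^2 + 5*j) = j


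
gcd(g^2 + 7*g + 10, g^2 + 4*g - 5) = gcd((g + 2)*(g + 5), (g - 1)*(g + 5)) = g + 5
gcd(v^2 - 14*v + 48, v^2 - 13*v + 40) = v - 8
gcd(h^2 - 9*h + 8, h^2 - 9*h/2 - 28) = h - 8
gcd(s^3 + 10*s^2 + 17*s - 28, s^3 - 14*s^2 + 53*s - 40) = s - 1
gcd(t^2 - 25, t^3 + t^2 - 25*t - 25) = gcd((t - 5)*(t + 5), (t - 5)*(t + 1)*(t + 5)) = t^2 - 25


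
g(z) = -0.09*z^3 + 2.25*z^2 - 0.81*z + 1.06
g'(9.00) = 17.82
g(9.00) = 110.41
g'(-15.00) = -129.06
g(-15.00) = 823.21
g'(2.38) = 8.37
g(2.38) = 10.66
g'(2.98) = 10.20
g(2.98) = 16.25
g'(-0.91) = -5.13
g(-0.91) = 3.73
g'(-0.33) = -2.32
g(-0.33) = 1.58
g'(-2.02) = -11.00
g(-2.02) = 12.62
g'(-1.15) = -6.34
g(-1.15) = 5.10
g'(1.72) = 6.13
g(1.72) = 5.87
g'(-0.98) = -5.48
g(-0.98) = 4.10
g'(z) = -0.27*z^2 + 4.5*z - 0.81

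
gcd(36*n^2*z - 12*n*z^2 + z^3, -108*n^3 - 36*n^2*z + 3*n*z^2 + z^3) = -6*n + z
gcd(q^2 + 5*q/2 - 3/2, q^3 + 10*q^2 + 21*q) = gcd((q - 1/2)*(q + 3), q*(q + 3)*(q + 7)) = q + 3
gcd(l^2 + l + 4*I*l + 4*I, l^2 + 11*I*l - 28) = l + 4*I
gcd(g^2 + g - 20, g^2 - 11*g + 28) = g - 4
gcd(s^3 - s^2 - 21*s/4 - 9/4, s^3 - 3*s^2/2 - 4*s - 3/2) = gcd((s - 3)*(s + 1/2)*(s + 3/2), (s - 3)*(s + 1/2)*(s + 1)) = s^2 - 5*s/2 - 3/2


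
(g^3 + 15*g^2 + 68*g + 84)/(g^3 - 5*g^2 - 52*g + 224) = (g^2 + 8*g + 12)/(g^2 - 12*g + 32)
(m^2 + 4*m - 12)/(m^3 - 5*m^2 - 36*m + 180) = (m - 2)/(m^2 - 11*m + 30)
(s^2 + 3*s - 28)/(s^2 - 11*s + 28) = (s + 7)/(s - 7)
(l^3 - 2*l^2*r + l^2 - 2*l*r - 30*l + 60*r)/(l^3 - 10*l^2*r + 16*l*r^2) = (-l^2 - l + 30)/(l*(-l + 8*r))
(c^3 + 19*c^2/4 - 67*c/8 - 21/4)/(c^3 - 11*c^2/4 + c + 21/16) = 2*(c + 6)/(2*c - 3)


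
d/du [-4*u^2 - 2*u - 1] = -8*u - 2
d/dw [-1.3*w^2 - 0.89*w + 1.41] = -2.6*w - 0.89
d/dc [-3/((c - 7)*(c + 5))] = 6*(c - 1)/((c - 7)^2*(c + 5)^2)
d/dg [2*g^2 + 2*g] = 4*g + 2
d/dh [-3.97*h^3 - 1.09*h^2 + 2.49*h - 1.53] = -11.91*h^2 - 2.18*h + 2.49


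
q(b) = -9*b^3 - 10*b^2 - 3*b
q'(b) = -27*b^2 - 20*b - 3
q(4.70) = -1169.41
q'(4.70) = -693.43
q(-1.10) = 3.18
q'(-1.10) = -13.67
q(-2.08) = 43.97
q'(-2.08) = -78.21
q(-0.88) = 1.03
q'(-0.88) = -6.31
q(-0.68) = 0.25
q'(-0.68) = -1.88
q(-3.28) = 219.84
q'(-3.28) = -227.88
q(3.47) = -506.86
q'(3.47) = -397.50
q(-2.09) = 44.75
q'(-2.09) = -79.14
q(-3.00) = 162.00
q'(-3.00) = -186.00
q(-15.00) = 28170.00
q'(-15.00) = -5778.00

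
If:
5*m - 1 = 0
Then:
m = 1/5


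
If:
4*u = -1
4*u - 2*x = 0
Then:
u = -1/4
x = -1/2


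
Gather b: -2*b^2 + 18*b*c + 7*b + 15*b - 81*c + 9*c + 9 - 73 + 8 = -2*b^2 + b*(18*c + 22) - 72*c - 56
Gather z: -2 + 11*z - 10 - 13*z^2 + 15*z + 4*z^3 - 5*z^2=4*z^3 - 18*z^2 + 26*z - 12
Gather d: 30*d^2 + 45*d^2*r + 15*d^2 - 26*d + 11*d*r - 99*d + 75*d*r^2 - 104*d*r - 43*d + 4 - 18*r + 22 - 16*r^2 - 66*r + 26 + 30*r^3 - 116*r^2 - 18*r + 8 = d^2*(45*r + 45) + d*(75*r^2 - 93*r - 168) + 30*r^3 - 132*r^2 - 102*r + 60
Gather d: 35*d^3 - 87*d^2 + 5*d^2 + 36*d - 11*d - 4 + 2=35*d^3 - 82*d^2 + 25*d - 2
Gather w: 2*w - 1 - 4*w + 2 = 1 - 2*w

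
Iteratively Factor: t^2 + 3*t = (t + 3)*(t)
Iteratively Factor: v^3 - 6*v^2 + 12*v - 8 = (v - 2)*(v^2 - 4*v + 4) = (v - 2)^2*(v - 2)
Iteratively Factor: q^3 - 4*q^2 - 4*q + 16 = (q - 2)*(q^2 - 2*q - 8) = (q - 4)*(q - 2)*(q + 2)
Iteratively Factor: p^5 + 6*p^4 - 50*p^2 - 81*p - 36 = (p + 1)*(p^4 + 5*p^3 - 5*p^2 - 45*p - 36) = (p + 1)*(p + 4)*(p^3 + p^2 - 9*p - 9) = (p - 3)*(p + 1)*(p + 4)*(p^2 + 4*p + 3) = (p - 3)*(p + 1)^2*(p + 4)*(p + 3)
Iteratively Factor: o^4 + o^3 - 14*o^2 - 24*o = (o + 3)*(o^3 - 2*o^2 - 8*o) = (o - 4)*(o + 3)*(o^2 + 2*o) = o*(o - 4)*(o + 3)*(o + 2)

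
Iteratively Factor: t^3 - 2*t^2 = (t)*(t^2 - 2*t) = t*(t - 2)*(t)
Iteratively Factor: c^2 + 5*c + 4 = (c + 1)*(c + 4)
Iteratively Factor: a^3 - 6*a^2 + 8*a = (a - 2)*(a^2 - 4*a) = a*(a - 2)*(a - 4)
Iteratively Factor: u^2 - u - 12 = (u - 4)*(u + 3)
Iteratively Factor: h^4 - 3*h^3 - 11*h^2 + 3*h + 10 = (h + 2)*(h^3 - 5*h^2 - h + 5) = (h - 1)*(h + 2)*(h^2 - 4*h - 5) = (h - 1)*(h + 1)*(h + 2)*(h - 5)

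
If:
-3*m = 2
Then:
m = -2/3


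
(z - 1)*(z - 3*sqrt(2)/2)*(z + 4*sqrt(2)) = z^3 - z^2 + 5*sqrt(2)*z^2/2 - 12*z - 5*sqrt(2)*z/2 + 12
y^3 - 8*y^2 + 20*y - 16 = (y - 4)*(y - 2)^2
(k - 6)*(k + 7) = k^2 + k - 42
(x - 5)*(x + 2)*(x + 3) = x^3 - 19*x - 30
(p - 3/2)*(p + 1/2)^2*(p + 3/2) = p^4 + p^3 - 2*p^2 - 9*p/4 - 9/16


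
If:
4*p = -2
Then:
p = -1/2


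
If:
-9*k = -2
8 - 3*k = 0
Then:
No Solution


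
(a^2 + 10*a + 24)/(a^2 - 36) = (a + 4)/(a - 6)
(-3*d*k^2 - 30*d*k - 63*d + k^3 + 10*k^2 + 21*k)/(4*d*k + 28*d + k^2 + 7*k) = (-3*d*k - 9*d + k^2 + 3*k)/(4*d + k)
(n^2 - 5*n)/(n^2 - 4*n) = (n - 5)/(n - 4)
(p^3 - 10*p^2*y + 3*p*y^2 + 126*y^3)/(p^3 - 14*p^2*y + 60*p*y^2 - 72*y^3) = (p^2 - 4*p*y - 21*y^2)/(p^2 - 8*p*y + 12*y^2)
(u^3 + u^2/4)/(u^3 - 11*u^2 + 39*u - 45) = u^2*(u + 1/4)/(u^3 - 11*u^2 + 39*u - 45)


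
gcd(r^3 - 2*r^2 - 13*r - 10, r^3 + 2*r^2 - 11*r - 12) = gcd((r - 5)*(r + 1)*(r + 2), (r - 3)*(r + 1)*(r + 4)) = r + 1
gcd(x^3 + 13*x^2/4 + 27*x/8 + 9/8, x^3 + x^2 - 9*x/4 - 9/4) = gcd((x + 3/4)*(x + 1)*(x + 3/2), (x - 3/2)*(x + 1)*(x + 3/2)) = x^2 + 5*x/2 + 3/2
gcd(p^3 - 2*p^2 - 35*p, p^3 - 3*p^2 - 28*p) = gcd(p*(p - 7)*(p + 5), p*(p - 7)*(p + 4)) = p^2 - 7*p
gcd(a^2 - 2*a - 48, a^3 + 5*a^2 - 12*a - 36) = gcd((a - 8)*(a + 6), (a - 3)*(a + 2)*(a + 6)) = a + 6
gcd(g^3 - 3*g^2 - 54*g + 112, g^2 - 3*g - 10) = 1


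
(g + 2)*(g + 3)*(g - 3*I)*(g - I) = g^4 + 5*g^3 - 4*I*g^3 + 3*g^2 - 20*I*g^2 - 15*g - 24*I*g - 18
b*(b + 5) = b^2 + 5*b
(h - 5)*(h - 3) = h^2 - 8*h + 15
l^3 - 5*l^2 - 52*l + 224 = (l - 8)*(l - 4)*(l + 7)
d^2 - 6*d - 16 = (d - 8)*(d + 2)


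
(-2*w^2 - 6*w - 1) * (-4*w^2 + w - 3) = 8*w^4 + 22*w^3 + 4*w^2 + 17*w + 3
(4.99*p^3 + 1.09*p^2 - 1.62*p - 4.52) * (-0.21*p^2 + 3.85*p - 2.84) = -1.0479*p^5 + 18.9826*p^4 - 9.6349*p^3 - 8.3834*p^2 - 12.8012*p + 12.8368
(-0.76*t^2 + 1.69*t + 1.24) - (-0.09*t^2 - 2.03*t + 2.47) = -0.67*t^2 + 3.72*t - 1.23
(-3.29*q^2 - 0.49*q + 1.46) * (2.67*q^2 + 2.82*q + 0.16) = -8.7843*q^4 - 10.5861*q^3 + 1.99*q^2 + 4.0388*q + 0.2336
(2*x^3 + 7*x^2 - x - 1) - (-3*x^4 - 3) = 3*x^4 + 2*x^3 + 7*x^2 - x + 2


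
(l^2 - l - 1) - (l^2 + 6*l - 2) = 1 - 7*l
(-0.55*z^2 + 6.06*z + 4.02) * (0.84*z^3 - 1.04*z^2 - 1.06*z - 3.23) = -0.462*z^5 + 5.6624*z^4 - 2.3426*z^3 - 8.8279*z^2 - 23.835*z - 12.9846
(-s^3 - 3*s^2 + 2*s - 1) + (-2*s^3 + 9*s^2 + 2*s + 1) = -3*s^3 + 6*s^2 + 4*s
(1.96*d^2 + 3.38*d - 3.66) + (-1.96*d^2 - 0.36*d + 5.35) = 3.02*d + 1.69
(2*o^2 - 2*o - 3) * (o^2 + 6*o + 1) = 2*o^4 + 10*o^3 - 13*o^2 - 20*o - 3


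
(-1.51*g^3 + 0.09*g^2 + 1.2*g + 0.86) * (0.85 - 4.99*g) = 7.5349*g^4 - 1.7326*g^3 - 5.9115*g^2 - 3.2714*g + 0.731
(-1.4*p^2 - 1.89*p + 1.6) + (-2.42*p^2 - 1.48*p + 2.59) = -3.82*p^2 - 3.37*p + 4.19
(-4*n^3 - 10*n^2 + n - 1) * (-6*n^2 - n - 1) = 24*n^5 + 64*n^4 + 8*n^3 + 15*n^2 + 1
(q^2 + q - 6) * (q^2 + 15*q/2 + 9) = q^4 + 17*q^3/2 + 21*q^2/2 - 36*q - 54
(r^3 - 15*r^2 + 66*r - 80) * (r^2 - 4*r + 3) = r^5 - 19*r^4 + 129*r^3 - 389*r^2 + 518*r - 240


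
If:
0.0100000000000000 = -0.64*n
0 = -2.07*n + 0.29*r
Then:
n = -0.02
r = -0.11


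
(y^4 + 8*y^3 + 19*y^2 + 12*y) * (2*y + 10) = 2*y^5 + 26*y^4 + 118*y^3 + 214*y^2 + 120*y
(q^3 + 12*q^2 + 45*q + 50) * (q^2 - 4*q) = q^5 + 8*q^4 - 3*q^3 - 130*q^2 - 200*q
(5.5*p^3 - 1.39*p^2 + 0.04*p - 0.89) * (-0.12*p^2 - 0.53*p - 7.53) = -0.66*p^5 - 2.7482*p^4 - 40.6831*p^3 + 10.5523*p^2 + 0.1705*p + 6.7017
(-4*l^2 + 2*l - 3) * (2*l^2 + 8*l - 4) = -8*l^4 - 28*l^3 + 26*l^2 - 32*l + 12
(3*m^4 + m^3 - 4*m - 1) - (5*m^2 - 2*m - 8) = 3*m^4 + m^3 - 5*m^2 - 2*m + 7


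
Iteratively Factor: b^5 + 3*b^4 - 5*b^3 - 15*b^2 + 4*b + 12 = (b - 2)*(b^4 + 5*b^3 + 5*b^2 - 5*b - 6) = (b - 2)*(b + 2)*(b^3 + 3*b^2 - b - 3) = (b - 2)*(b + 1)*(b + 2)*(b^2 + 2*b - 3) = (b - 2)*(b - 1)*(b + 1)*(b + 2)*(b + 3)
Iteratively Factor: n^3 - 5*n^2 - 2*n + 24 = (n - 4)*(n^2 - n - 6) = (n - 4)*(n - 3)*(n + 2)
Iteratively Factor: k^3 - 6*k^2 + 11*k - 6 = (k - 3)*(k^2 - 3*k + 2) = (k - 3)*(k - 2)*(k - 1)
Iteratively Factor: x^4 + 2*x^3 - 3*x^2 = (x)*(x^3 + 2*x^2 - 3*x) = x*(x - 1)*(x^2 + 3*x) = x*(x - 1)*(x + 3)*(x)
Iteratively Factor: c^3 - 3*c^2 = (c)*(c^2 - 3*c) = c^2*(c - 3)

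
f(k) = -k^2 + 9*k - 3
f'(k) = 9 - 2*k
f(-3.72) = -50.32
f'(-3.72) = 16.44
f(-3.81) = -51.81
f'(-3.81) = 16.62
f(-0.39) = -6.66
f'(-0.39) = 9.78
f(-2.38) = -30.08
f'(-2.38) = 13.76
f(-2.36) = -29.81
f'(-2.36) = 13.72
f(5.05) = 16.95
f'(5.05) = -1.10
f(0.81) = 3.63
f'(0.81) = 7.38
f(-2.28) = -28.72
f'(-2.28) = 13.56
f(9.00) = -3.00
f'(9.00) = -9.00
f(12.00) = -39.00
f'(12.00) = -15.00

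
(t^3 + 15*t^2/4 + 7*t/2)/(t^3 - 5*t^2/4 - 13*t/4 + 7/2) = t*(t + 2)/(t^2 - 3*t + 2)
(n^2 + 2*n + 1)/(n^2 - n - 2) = (n + 1)/(n - 2)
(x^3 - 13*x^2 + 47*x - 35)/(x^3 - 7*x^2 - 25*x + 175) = (x - 1)/(x + 5)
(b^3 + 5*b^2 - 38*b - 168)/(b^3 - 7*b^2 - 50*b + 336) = (b + 4)/(b - 8)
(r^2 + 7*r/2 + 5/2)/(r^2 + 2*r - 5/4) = 2*(r + 1)/(2*r - 1)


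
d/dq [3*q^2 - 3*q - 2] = 6*q - 3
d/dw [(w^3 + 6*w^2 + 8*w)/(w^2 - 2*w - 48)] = (w^4 - 4*w^3 - 164*w^2 - 576*w - 384)/(w^4 - 4*w^3 - 92*w^2 + 192*w + 2304)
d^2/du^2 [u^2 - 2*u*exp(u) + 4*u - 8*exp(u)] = -2*u*exp(u) - 12*exp(u) + 2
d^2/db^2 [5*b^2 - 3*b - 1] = 10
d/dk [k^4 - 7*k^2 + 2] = 4*k^3 - 14*k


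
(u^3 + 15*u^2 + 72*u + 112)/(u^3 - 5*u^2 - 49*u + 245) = (u^2 + 8*u + 16)/(u^2 - 12*u + 35)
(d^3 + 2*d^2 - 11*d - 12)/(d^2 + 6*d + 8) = (d^2 - 2*d - 3)/(d + 2)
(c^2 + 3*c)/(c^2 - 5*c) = (c + 3)/(c - 5)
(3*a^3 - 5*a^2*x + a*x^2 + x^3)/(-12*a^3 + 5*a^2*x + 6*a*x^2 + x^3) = (-a + x)/(4*a + x)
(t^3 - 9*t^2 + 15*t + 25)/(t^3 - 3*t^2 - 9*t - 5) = (t - 5)/(t + 1)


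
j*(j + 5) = j^2 + 5*j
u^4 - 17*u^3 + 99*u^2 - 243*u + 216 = (u - 8)*(u - 3)^3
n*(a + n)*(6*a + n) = 6*a^2*n + 7*a*n^2 + n^3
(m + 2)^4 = m^4 + 8*m^3 + 24*m^2 + 32*m + 16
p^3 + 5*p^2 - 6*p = p*(p - 1)*(p + 6)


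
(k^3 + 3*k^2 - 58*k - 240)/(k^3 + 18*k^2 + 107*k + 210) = (k - 8)/(k + 7)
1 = 1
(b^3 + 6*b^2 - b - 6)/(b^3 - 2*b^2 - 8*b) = (-b^3 - 6*b^2 + b + 6)/(b*(-b^2 + 2*b + 8))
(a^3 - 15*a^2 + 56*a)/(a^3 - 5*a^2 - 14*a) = (a - 8)/(a + 2)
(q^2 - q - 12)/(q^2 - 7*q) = (q^2 - q - 12)/(q*(q - 7))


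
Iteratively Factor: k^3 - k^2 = (k - 1)*(k^2) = k*(k - 1)*(k)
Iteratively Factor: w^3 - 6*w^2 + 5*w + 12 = (w + 1)*(w^2 - 7*w + 12) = (w - 4)*(w + 1)*(w - 3)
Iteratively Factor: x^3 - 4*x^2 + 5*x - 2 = (x - 1)*(x^2 - 3*x + 2) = (x - 2)*(x - 1)*(x - 1)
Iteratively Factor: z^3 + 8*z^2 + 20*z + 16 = (z + 2)*(z^2 + 6*z + 8) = (z + 2)^2*(z + 4)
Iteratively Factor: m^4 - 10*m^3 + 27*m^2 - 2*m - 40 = (m - 5)*(m^3 - 5*m^2 + 2*m + 8) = (m - 5)*(m + 1)*(m^2 - 6*m + 8) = (m - 5)*(m - 2)*(m + 1)*(m - 4)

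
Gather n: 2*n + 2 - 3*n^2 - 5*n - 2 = -3*n^2 - 3*n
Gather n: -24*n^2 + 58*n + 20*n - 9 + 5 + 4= -24*n^2 + 78*n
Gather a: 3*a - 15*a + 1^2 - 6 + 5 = -12*a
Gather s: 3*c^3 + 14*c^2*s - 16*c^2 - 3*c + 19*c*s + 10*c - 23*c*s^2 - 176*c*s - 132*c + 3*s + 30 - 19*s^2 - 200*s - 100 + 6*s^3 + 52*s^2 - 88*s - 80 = 3*c^3 - 16*c^2 - 125*c + 6*s^3 + s^2*(33 - 23*c) + s*(14*c^2 - 157*c - 285) - 150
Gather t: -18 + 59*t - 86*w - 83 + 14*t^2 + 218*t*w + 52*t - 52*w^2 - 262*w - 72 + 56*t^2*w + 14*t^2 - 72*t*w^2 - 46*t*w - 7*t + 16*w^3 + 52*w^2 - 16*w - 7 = t^2*(56*w + 28) + t*(-72*w^2 + 172*w + 104) + 16*w^3 - 364*w - 180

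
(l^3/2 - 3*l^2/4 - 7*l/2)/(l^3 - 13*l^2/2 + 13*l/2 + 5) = l*(2*l^2 - 3*l - 14)/(2*(2*l^3 - 13*l^2 + 13*l + 10))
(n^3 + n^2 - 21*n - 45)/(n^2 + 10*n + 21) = (n^2 - 2*n - 15)/(n + 7)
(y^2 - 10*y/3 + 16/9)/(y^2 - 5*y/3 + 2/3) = (y - 8/3)/(y - 1)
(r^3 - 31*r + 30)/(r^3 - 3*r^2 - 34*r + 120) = (r - 1)/(r - 4)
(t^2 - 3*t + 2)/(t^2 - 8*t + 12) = (t - 1)/(t - 6)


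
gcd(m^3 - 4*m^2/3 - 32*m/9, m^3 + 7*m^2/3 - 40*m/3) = m^2 - 8*m/3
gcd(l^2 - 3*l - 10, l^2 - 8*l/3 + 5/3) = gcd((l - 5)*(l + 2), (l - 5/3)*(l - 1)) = 1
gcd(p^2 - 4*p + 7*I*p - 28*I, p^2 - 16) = p - 4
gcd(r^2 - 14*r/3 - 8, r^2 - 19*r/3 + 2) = r - 6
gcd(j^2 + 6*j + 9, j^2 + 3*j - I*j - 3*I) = j + 3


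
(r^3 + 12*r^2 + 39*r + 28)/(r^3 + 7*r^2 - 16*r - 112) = (r + 1)/(r - 4)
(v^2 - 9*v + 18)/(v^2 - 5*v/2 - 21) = 2*(v - 3)/(2*v + 7)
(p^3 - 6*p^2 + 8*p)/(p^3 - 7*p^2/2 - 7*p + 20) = 2*p/(2*p + 5)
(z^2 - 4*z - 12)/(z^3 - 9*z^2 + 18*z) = (z + 2)/(z*(z - 3))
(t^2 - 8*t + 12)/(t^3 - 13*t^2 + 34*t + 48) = (t - 2)/(t^2 - 7*t - 8)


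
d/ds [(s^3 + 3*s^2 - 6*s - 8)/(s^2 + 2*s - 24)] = (s^4 + 4*s^3 - 60*s^2 - 128*s + 160)/(s^4 + 4*s^3 - 44*s^2 - 96*s + 576)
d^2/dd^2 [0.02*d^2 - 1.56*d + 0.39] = 0.0400000000000000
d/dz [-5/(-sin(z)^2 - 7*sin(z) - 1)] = -5*(2*sin(z) + 7)*cos(z)/(sin(z)^2 + 7*sin(z) + 1)^2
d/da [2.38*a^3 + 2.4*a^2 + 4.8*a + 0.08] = 7.14*a^2 + 4.8*a + 4.8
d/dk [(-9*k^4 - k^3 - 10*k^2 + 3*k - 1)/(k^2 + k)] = (-18*k^5 - 28*k^4 - 2*k^3 - 13*k^2 + 2*k + 1)/(k^2*(k^2 + 2*k + 1))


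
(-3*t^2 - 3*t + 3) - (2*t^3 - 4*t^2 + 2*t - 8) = -2*t^3 + t^2 - 5*t + 11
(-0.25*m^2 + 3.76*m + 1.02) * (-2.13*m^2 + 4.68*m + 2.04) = 0.5325*m^4 - 9.1788*m^3 + 14.9142*m^2 + 12.444*m + 2.0808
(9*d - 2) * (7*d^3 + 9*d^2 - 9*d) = 63*d^4 + 67*d^3 - 99*d^2 + 18*d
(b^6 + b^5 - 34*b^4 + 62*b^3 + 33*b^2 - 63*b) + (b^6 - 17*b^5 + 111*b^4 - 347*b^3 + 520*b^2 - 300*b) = 2*b^6 - 16*b^5 + 77*b^4 - 285*b^3 + 553*b^2 - 363*b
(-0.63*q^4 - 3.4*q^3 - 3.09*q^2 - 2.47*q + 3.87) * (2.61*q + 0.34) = -1.6443*q^5 - 9.0882*q^4 - 9.2209*q^3 - 7.4973*q^2 + 9.2609*q + 1.3158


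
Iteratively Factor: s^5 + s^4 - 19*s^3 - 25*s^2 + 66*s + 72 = (s + 3)*(s^4 - 2*s^3 - 13*s^2 + 14*s + 24) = (s + 1)*(s + 3)*(s^3 - 3*s^2 - 10*s + 24) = (s - 2)*(s + 1)*(s + 3)*(s^2 - s - 12) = (s - 4)*(s - 2)*(s + 1)*(s + 3)*(s + 3)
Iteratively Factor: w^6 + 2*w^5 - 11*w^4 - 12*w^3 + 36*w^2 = (w)*(w^5 + 2*w^4 - 11*w^3 - 12*w^2 + 36*w) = w*(w + 3)*(w^4 - w^3 - 8*w^2 + 12*w) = w*(w + 3)^2*(w^3 - 4*w^2 + 4*w) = w^2*(w + 3)^2*(w^2 - 4*w + 4) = w^2*(w - 2)*(w + 3)^2*(w - 2)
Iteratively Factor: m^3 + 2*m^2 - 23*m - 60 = (m - 5)*(m^2 + 7*m + 12) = (m - 5)*(m + 4)*(m + 3)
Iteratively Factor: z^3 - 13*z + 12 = (z - 1)*(z^2 + z - 12) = (z - 1)*(z + 4)*(z - 3)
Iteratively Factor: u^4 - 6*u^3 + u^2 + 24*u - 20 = (u - 5)*(u^3 - u^2 - 4*u + 4) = (u - 5)*(u + 2)*(u^2 - 3*u + 2) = (u - 5)*(u - 1)*(u + 2)*(u - 2)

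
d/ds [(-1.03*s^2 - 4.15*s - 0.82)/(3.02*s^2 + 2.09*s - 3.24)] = (10.3803*s^2 + 11.6272*s + 15.1598)/(9.1204*s^4 + 12.6236*s^3 - 15.2015*s^2 - 13.5432*s + 10.4976)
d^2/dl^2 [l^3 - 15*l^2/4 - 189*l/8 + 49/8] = 6*l - 15/2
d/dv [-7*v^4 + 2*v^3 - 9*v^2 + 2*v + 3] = -28*v^3 + 6*v^2 - 18*v + 2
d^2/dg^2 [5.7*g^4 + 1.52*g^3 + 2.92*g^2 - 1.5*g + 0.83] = 68.4*g^2 + 9.12*g + 5.84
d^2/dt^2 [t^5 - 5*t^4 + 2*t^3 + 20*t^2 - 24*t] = 20*t^3 - 60*t^2 + 12*t + 40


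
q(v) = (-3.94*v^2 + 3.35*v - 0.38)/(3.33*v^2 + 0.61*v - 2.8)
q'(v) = (3.35 - 7.88*v)/(3.33*v^2 + 0.61*v - 2.8) + (-6.66*v - 0.61)*(-3.94*v^2 + 3.35*v - 0.38)/(3.33*v^2 + 0.61*v - 2.8)^2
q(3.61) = -0.93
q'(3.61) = -0.05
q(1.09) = -0.77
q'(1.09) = 0.47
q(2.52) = -0.85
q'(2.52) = -0.08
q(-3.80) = -1.63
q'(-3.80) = -0.16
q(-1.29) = -5.76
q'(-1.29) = -16.61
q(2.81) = -0.88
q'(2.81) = -0.07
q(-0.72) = 3.20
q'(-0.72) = -14.80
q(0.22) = -0.07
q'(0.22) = -0.70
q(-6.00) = -1.43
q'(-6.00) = -0.05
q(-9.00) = -1.34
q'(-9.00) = -0.02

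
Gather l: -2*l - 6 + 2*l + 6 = 0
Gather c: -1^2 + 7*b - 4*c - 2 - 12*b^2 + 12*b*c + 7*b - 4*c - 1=-12*b^2 + 14*b + c*(12*b - 8) - 4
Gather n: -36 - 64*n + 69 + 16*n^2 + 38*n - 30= 16*n^2 - 26*n + 3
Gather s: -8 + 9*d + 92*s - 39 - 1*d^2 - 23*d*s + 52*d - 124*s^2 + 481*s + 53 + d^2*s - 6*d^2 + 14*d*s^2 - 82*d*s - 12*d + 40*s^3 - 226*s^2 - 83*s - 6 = -7*d^2 + 49*d + 40*s^3 + s^2*(14*d - 350) + s*(d^2 - 105*d + 490)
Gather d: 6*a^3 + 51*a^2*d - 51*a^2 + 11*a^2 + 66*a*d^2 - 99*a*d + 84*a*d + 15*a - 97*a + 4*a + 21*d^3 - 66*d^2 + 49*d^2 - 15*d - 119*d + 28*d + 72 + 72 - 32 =6*a^3 - 40*a^2 - 78*a + 21*d^3 + d^2*(66*a - 17) + d*(51*a^2 - 15*a - 106) + 112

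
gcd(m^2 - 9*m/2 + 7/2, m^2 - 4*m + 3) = m - 1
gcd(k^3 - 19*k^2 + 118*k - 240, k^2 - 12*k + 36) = k - 6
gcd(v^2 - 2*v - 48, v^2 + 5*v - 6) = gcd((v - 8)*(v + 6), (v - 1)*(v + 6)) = v + 6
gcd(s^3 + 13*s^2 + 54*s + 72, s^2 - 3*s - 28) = s + 4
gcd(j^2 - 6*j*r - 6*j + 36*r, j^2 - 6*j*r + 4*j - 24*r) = -j + 6*r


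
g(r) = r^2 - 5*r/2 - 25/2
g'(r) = 2*r - 5/2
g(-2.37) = -0.96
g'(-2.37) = -7.24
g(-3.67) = 10.14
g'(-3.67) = -9.84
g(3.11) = -10.60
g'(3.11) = 3.72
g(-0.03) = -12.42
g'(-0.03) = -2.56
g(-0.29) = -11.69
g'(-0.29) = -3.08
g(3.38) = -9.53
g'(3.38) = 4.26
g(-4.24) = 16.08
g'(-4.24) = -10.98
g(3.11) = -10.60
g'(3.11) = 3.72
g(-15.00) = 250.00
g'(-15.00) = -32.50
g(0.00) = -12.50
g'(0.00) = -2.50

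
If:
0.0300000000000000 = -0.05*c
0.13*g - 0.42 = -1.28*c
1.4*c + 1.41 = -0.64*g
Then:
No Solution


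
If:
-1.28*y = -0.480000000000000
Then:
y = 0.38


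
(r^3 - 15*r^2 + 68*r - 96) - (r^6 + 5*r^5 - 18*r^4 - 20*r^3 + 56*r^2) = -r^6 - 5*r^5 + 18*r^4 + 21*r^3 - 71*r^2 + 68*r - 96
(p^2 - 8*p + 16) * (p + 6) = p^3 - 2*p^2 - 32*p + 96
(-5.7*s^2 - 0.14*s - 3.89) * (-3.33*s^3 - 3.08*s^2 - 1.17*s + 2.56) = 18.981*s^5 + 18.0222*s^4 + 20.0539*s^3 - 2.447*s^2 + 4.1929*s - 9.9584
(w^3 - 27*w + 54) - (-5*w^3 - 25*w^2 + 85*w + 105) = 6*w^3 + 25*w^2 - 112*w - 51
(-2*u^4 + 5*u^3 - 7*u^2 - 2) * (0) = 0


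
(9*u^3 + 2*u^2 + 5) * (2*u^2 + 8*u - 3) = 18*u^5 + 76*u^4 - 11*u^3 + 4*u^2 + 40*u - 15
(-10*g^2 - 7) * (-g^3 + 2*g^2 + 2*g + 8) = 10*g^5 - 20*g^4 - 13*g^3 - 94*g^2 - 14*g - 56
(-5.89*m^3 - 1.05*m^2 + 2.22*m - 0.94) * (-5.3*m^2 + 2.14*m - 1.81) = 31.217*m^5 - 7.0396*m^4 - 3.3521*m^3 + 11.6333*m^2 - 6.0298*m + 1.7014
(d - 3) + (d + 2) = 2*d - 1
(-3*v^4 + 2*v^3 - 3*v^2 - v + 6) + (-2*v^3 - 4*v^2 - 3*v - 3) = -3*v^4 - 7*v^2 - 4*v + 3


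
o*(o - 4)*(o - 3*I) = o^3 - 4*o^2 - 3*I*o^2 + 12*I*o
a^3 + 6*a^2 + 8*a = a*(a + 2)*(a + 4)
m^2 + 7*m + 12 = (m + 3)*(m + 4)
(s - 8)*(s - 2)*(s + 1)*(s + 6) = s^4 - 3*s^3 - 48*s^2 + 52*s + 96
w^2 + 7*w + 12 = (w + 3)*(w + 4)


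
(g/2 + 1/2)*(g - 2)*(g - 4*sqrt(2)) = g^3/2 - 2*sqrt(2)*g^2 - g^2/2 - g + 2*sqrt(2)*g + 4*sqrt(2)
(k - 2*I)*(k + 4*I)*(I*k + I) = I*k^3 - 2*k^2 + I*k^2 - 2*k + 8*I*k + 8*I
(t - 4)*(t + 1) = t^2 - 3*t - 4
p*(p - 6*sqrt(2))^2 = p^3 - 12*sqrt(2)*p^2 + 72*p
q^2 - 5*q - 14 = (q - 7)*(q + 2)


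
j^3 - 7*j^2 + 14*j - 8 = (j - 4)*(j - 2)*(j - 1)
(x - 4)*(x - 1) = x^2 - 5*x + 4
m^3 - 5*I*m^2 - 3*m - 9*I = (m - 3*I)^2*(m + I)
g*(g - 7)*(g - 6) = g^3 - 13*g^2 + 42*g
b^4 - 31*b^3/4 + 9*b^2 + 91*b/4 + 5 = (b - 5)*(b - 4)*(b + 1/4)*(b + 1)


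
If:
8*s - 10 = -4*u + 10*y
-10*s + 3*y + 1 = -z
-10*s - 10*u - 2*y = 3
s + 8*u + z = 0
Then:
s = -37/35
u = 73/70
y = -10/7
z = -51/7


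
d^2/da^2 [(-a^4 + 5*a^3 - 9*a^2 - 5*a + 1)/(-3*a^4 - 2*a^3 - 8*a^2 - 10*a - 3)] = 2*(-51*a^9 + 171*a^8 + 612*a^7 + 1054*a^6 - 228*a^5 - 1410*a^4 - 1656*a^3 - 1422*a^2 - 717*a - 145)/(27*a^12 + 54*a^11 + 252*a^10 + 566*a^9 + 1113*a^8 + 2052*a^7 + 2840*a^6 + 3348*a^5 + 3417*a^4 + 2494*a^3 + 1116*a^2 + 270*a + 27)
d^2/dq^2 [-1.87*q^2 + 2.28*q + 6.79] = -3.74000000000000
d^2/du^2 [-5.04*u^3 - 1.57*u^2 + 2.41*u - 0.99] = -30.24*u - 3.14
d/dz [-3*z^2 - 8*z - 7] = -6*z - 8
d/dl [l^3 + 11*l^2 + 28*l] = 3*l^2 + 22*l + 28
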